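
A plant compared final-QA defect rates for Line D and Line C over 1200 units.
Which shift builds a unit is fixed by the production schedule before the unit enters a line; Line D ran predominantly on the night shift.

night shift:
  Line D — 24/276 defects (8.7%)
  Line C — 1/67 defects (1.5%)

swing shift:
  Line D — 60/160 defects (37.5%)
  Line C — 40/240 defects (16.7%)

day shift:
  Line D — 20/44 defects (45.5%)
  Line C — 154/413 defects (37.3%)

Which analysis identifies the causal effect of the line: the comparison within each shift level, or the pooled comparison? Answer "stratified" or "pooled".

Here shift is a common cause — it drives both which line a case falls under and the outcome. The crude comparison mixes populations; the stratum-specific rates are the causally relevant ones.
Within each level — night shift: 8.7% vs 1.5%; swing shift: 37.5% vs 16.7%; day shift: 45.5% vs 37.3% — Line C is lower every time.

stratified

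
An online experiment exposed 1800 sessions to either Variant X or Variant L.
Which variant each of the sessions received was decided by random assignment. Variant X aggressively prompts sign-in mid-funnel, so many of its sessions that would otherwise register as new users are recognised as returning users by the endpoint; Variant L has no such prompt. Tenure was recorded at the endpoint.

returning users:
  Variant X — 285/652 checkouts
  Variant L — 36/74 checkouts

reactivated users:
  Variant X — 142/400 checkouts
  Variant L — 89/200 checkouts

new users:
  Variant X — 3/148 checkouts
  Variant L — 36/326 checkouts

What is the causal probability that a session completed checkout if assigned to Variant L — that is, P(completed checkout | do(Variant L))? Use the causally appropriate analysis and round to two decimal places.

The stratified and pooled comparisons disagree (Variant L wins within each user tenure; Variant X wins overall), so the answer turns on the causal role of user tenure.
User tenure lies on the pathway variant → user tenure → outcome, so adjusting for it blocks the indirect effect. For the total causal effect of variant, use the unadjusted pooled rates.
So P(outcome | do(Variant L)) is just the pooled rate for Variant L: 161/600 = 0.268.

0.27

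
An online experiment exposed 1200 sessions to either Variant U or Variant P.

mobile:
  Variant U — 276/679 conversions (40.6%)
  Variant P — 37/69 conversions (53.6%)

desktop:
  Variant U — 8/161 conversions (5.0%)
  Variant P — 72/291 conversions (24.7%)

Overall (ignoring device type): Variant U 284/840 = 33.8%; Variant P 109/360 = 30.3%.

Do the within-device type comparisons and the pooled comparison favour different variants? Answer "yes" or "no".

Within each device type level (mobile 40.6% vs 53.6%; desktop 5.0% vs 24.7%), Variant P has the higher rate every time. Pooled: 33.8% vs 30.3% — Variant U has the higher rate overall. The two comparisons disagree.

yes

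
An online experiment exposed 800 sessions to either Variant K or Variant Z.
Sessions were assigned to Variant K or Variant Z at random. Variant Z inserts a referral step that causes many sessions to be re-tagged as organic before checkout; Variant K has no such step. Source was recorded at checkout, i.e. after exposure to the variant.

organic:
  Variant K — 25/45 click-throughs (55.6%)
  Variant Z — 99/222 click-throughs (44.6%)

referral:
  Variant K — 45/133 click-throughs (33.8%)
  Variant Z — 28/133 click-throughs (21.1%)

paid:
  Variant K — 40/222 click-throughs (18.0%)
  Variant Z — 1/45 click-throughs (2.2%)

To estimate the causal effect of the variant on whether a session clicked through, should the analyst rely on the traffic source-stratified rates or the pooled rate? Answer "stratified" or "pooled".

pooled

The stratified and pooled comparisons disagree (Variant K wins within each traffic source; Variant Z wins overall), so the answer turns on the causal role of traffic source.
Traffic source is recorded after the variant and is itself shifted by it — it sits on the causal path from variant to outcome. Conditioning on a mediator would strip out part of the effect we want; the pooled comparison gives the total causal effect.
Pooled: Variant K 27.5% vs Variant Z 32.0%; Variant Z is higher overall.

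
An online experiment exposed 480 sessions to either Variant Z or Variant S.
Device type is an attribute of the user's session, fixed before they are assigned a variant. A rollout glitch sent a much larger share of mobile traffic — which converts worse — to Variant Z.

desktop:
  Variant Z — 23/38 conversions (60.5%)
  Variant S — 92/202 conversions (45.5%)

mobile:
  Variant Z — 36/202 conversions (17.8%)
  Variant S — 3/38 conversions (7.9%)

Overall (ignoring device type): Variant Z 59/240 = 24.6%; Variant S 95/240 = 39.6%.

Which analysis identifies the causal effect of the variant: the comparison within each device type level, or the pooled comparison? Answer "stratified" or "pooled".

Variant Z is higher inside every device type stratum but Variant S is higher in aggregate. Whether to stratify depends on how device type relates to the variant.
Since device type is a pre-existing factor (not a product of the variant) and it affects the outcome on its own, it is a confounder. The stratified rates, not the pooled rate, identify the causal effect.
Within each level — desktop: 60.5% vs 45.5%; mobile: 17.8% vs 7.9% — Variant Z is higher every time.

stratified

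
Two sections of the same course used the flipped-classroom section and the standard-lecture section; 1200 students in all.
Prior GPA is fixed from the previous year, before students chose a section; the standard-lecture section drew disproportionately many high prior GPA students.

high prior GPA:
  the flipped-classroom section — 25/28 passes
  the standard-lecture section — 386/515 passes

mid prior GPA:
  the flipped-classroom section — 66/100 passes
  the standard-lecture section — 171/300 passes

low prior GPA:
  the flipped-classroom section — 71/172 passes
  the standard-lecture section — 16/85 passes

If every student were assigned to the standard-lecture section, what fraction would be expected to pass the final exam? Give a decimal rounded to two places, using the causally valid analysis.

Within every prior GPA band level the flipped-classroom section has the higher rate, yet pooled the standard-lecture section does — Simpson's reversal.
The imbalance in prior GPA band arose from how students were allocated, not from anything the teaching method did; and prior GPA band independently affects the outcome. The pooled gap is confounded — condition on prior GPA band.
Standardising the standard-lecture section to the population prior GPA band mix: 0.453·386/515 + 0.333·171/300 + 0.214·16/85 = 0.569.

0.57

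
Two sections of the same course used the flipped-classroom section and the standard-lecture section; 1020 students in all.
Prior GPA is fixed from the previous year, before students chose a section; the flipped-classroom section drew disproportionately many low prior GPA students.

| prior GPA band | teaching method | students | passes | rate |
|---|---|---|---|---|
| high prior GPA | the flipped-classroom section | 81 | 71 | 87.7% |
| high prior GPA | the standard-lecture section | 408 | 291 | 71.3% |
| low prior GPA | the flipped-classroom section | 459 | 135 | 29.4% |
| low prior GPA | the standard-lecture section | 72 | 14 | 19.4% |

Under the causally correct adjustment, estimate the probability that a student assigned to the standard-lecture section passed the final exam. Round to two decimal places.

0.44

The stratified and pooled comparisons disagree (the flipped-classroom section wins within each prior GPA band; the standard-lecture section wins overall), so the answer turns on the causal role of prior GPA band.
Prior GPA band differs across teaching methods for reasons unrelated to any effect of the teaching method itself, and it separately predicts the outcome — a classic confounder. We must compare within prior GPA band levels.
Standardising the standard-lecture section to the population prior GPA band mix: 0.479·291/408 + 0.521·14/72 = 0.443.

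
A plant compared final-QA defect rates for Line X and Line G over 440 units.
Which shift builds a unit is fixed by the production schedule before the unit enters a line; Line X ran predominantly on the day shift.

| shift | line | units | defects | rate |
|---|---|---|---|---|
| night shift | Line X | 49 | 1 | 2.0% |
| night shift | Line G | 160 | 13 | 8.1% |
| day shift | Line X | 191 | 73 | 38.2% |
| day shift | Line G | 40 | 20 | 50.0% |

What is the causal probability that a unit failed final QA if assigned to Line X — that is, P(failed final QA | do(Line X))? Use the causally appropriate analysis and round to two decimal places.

The shift-specific comparison favours Line X throughout, but the pooled figures favour Line G. The question is whether to condition on shift.
Since shift is a pre-existing factor (not a product of the line) and it affects the outcome on its own, it is a confounder. The stratified rates, not the pooled rate, identify the causal effect.
Standardising Line X to the population shift mix: 0.475·1/49 + 0.525·73/191 = 0.210.

0.21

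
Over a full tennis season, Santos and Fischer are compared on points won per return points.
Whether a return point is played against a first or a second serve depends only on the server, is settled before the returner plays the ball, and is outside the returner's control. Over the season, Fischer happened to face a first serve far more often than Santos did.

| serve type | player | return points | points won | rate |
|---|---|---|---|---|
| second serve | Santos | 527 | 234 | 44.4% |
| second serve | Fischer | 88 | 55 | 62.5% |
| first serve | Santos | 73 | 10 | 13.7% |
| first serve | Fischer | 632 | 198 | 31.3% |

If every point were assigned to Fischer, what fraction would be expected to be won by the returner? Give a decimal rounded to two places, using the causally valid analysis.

0.46

Within every serve type level Fischer has the higher rate, yet pooled Santos does — Simpson's reversal.
Here serve type is a common cause — it drives both which player a case falls under and the outcome. The crude comparison mixes populations; the stratum-specific rates are the causally relevant ones.
Standardising Fischer to the population serve type mix: 0.466·55/88 + 0.534·198/632 = 0.459.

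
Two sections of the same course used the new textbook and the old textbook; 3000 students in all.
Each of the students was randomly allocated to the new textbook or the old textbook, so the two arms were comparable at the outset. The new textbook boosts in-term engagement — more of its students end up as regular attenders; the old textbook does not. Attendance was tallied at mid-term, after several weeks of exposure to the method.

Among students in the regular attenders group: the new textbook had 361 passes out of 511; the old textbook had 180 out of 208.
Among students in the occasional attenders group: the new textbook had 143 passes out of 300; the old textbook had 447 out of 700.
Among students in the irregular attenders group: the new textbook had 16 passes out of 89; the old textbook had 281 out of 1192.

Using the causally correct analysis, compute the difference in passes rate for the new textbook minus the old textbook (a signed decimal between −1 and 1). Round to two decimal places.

Mid-term attendance lies on the pathway teaching method → mid-term attendance → outcome, so adjusting for it blocks the indirect effect. For the total causal effect of teaching method, use the unadjusted pooled rates.
The causal difference is the pooled difference: 0.578 − 0.432 = +0.145.

+0.15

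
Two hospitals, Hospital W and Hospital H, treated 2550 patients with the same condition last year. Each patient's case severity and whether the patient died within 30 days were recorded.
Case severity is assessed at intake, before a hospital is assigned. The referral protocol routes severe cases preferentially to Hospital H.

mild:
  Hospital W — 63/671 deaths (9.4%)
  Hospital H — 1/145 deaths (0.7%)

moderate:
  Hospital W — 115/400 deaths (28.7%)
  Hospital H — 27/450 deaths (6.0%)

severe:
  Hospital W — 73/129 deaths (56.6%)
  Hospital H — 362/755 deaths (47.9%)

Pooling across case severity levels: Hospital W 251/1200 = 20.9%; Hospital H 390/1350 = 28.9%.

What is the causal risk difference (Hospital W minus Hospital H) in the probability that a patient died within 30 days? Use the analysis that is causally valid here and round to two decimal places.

+0.13

Within every case severity level Hospital H has the lower rate, yet pooled Hospital W does — Simpson's reversal.
Case severity satisfies the back-door criterion: it is not a descendant of the hospital, and it blocks the spurious path from hospital to outcome. Adjusting for it (i.e., using the within-case severity rates) gives the causal effect.
Adjusting over the population distribution of case severity: 0.320·(0.094−0.007) + 0.333·(0.287−0.060) + 0.347·(0.566−0.479) = +0.134.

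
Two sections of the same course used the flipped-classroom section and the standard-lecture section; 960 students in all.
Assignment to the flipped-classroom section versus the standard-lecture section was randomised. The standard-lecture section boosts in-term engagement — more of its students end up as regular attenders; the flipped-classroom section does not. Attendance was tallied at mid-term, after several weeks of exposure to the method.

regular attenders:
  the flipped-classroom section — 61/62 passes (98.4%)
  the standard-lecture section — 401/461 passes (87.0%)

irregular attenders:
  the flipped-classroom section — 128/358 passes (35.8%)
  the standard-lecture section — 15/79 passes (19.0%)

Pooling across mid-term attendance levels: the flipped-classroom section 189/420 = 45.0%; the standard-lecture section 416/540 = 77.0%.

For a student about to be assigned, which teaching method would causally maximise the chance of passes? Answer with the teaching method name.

the standard-lecture section

Within every mid-term attendance level the flipped-classroom section has the higher rate, yet pooled the standard-lecture section does — Simpson's reversal.
Mid-term attendance here is a post-treatment variable shaped by the teaching method; conditioning on it would introduce bias rather than remove it. The overall comparison is the causal one.
Pooled: the flipped-classroom section 45.0% vs the standard-lecture section 77.0%; the standard-lecture section is higher overall.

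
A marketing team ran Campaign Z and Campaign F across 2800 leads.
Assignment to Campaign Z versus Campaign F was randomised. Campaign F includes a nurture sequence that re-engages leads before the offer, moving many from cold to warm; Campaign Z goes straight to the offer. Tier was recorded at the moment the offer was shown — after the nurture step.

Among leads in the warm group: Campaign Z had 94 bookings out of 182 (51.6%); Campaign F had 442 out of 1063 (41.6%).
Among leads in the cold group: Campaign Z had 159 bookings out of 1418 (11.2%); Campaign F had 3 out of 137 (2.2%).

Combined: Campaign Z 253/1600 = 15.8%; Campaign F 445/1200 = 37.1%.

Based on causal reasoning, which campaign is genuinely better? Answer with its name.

Engagement tier is downstream of the campaign. One should not condition on a consequence of treatment, so the overall rates are the right comparison.
Pooled: Campaign Z 15.8% vs Campaign F 37.1%; Campaign F is higher overall.

Campaign F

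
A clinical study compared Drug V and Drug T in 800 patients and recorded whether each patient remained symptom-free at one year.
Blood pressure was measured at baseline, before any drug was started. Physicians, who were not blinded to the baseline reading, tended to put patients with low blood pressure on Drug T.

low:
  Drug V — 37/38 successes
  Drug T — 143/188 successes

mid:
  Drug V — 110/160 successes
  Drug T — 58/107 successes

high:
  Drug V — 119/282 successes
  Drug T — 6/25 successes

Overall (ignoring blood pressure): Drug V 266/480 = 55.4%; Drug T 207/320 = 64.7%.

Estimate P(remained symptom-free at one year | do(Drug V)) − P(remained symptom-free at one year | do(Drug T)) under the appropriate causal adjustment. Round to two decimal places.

+0.18

Within every blood pressure level Drug V has the higher rate, yet pooled Drug T does — Simpson's reversal.
The imbalance in blood pressure arose from how patients were allocated, not from anything the drug did; and blood pressure independently affects the outcome. The pooled gap is confounded — condition on blood pressure.
Adjusting over the population distribution of blood pressure: 0.282·(0.974−0.761) + 0.334·(0.688−0.542) + 0.384·(0.422−0.240) = +0.179.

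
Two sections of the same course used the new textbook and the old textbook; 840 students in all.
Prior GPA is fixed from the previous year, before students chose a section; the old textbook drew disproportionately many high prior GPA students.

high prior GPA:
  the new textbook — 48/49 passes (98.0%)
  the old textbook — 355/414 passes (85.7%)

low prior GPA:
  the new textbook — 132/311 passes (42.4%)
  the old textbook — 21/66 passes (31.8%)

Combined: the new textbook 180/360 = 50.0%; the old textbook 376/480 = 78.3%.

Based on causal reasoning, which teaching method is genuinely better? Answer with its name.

the new textbook

the new textbook is higher inside every prior GPA band stratum but the old textbook is higher in aggregate. Whether to stratify depends on how prior GPA band relates to the teaching method.
Prior GPA band is set before the teaching method has any effect — it is not caused by the teaching method — and it independently drives the outcome. That makes it a confounder, so the causal comparison is within prior GPA band levels.
Within each level — high prior GPA: 98.0% vs 85.7%; low prior GPA: 42.4% vs 31.8% — the new textbook is higher every time.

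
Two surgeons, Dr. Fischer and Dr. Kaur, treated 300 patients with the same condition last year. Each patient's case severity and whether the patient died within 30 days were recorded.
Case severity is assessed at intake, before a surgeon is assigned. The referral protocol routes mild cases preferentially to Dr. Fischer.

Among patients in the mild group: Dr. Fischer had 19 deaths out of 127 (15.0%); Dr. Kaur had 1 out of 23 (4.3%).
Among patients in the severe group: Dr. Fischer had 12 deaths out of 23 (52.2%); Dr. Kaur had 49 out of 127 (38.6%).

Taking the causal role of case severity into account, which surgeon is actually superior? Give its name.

Dr. Kaur

Nothing the surgeon does changes case severity; the imbalance is an allocation artefact. With case severity also predicting the outcome, the pooled figure is confounded, and the within-stratum comparison is the causal one.
Within each level — mild: 15.0% vs 4.3%; severe: 52.2% vs 38.6% — Dr. Kaur is lower every time.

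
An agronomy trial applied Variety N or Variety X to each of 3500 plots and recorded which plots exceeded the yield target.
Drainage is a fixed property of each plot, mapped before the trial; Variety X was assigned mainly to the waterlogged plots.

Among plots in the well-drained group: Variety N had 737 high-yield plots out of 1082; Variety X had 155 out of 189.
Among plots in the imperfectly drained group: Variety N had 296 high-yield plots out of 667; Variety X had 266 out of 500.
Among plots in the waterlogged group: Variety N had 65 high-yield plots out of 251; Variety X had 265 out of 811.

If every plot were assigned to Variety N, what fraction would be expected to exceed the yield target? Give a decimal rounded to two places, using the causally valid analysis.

Here field drainage is a common cause — it drives both which variety a case falls under and the outcome. The crude comparison mixes populations; the stratum-specific rates are the causally relevant ones.
Standardising Variety N to the population field drainage mix: 0.363·737/1082 + 0.333·296/667 + 0.303·65/251 = 0.474.

0.47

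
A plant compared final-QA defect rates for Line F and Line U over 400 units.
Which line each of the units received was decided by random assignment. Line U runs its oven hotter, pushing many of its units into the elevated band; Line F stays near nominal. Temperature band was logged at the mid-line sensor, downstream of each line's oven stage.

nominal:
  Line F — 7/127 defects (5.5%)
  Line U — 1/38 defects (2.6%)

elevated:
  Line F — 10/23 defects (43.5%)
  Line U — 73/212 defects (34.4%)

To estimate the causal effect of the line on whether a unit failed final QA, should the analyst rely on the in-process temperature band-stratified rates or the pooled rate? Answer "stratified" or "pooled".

The stratified and pooled comparisons disagree (Line U wins within each in-process temperature band; Line F wins overall), so the answer turns on the causal role of in-process temperature band.
In-process temperature band is downstream of the line. One should not condition on a consequence of treatment, so the overall rates are the right comparison.
Pooled: Line F 11.3% vs Line U 29.6%; Line F is lower overall.

pooled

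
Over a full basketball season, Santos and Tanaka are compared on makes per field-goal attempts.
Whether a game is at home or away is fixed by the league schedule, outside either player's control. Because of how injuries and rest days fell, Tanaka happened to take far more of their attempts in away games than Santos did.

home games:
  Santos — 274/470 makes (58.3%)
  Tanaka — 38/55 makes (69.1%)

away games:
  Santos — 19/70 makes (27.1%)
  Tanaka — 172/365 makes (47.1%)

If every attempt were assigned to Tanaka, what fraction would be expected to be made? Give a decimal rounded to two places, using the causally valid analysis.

The game venue-specific comparison favours Tanaka throughout, but the pooled figures favour Santos. The question is whether to condition on game venue.
Here game venue is a common cause — it drives both which player a case falls under and the outcome. The crude comparison mixes populations; the stratum-specific rates are the causally relevant ones.
Standardising Tanaka to the population game venue mix: 0.547·38/55 + 0.453·172/365 = 0.591.

0.59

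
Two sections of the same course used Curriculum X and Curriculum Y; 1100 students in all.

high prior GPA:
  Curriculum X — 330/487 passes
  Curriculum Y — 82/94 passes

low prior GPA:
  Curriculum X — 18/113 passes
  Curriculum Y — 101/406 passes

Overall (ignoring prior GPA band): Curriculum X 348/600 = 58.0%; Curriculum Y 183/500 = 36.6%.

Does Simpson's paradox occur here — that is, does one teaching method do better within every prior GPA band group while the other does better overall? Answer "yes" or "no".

Within each prior GPA band level (high prior GPA 67.8% vs 87.2%; low prior GPA 15.9% vs 24.9%), Curriculum Y has the higher rate every time. Pooled: 58.0% vs 36.6% — Curriculum X has the higher rate overall. The two comparisons disagree.

yes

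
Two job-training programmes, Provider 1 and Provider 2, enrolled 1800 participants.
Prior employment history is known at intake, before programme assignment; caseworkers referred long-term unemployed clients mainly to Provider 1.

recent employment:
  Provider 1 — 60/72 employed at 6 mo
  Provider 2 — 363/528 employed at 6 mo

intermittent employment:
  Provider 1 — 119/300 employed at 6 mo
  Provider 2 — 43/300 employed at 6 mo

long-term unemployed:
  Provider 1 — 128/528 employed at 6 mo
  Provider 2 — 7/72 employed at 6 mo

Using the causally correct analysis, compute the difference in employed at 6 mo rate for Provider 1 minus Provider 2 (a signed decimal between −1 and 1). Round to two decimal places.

+0.18

Provider 1 is higher inside every prior employment history stratum but Provider 2 is higher in aggregate. Whether to stratify depends on how prior employment history relates to the programme.
Nothing the programme does changes prior employment history; the imbalance is an allocation artefact. With prior employment history also predicting the outcome, the pooled figure is confounded, and the within-stratum comparison is the causal one.
Adjusting over the population distribution of prior employment history: 0.333·(0.833−0.688) + 0.333·(0.397−0.143) + 0.333·(0.242−0.097) = +0.181.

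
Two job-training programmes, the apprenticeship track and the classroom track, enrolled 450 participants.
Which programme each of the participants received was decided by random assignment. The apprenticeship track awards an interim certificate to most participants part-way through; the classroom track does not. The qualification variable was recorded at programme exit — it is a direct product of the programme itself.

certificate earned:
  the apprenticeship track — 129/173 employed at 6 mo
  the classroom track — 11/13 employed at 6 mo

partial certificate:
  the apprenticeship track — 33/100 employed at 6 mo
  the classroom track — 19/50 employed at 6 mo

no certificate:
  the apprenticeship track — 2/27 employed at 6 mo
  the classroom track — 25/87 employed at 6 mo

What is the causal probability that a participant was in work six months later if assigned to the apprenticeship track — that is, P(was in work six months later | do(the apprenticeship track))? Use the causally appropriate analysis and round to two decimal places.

0.55

Qualification attained during the programme lies on the pathway programme → qualification attained during the programme → outcome, so adjusting for it blocks the indirect effect. For the total causal effect of programme, use the unadjusted pooled rates.
So P(outcome | do(the apprenticeship track)) is just the pooled rate for the apprenticeship track: 164/300 = 0.547.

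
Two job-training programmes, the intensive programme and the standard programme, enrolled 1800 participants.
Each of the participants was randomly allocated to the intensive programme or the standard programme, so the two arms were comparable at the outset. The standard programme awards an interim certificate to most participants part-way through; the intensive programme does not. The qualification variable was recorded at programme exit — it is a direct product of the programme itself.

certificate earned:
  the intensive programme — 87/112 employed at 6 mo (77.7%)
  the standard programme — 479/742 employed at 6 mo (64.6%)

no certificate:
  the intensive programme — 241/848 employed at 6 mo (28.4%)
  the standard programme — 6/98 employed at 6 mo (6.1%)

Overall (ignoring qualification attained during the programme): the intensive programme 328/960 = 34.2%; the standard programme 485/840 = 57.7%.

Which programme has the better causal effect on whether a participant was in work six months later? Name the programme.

the intensive programme is higher inside every qualification attained during the programme stratum but the standard programme is higher in aggregate. Whether to stratify depends on how qualification attained during the programme relates to the programme.
The distribution of qualification attained during the programme is itself part of what the programme does — it is an intermediate outcome. Holding it fixed would remove that part of the effect; the total effect is the pooled difference.
Pooled: the intensive programme 34.2% vs the standard programme 57.7%; the standard programme is higher overall.

the standard programme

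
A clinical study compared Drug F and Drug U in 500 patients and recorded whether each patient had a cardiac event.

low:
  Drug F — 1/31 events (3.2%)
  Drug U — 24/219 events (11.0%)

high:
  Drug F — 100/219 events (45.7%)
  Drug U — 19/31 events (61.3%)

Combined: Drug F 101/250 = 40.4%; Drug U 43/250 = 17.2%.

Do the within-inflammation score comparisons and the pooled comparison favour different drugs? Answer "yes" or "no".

yes

Within each inflammation score level (low 3.2% vs 11.0%; high 45.7% vs 61.3%), Drug F has the lower rate every time. Pooled: 40.4% vs 17.2% — Drug U has the lower rate overall. The two comparisons disagree.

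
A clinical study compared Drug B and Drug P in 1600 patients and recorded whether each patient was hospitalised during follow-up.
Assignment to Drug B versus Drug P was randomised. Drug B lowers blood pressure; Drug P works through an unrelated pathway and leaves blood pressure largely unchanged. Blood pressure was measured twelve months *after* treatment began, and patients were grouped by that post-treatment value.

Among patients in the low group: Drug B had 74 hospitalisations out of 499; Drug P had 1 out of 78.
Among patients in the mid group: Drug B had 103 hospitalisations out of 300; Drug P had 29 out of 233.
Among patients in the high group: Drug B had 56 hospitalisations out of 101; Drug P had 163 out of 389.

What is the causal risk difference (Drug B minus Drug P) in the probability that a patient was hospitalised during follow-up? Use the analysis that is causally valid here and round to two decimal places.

-0.02

Blood pressure here is a post-treatment variable shaped by the drug; conditioning on it would introduce bias rather than remove it. The overall comparison is the causal one.
The causal difference is the pooled difference: 0.259 − 0.276 = -0.017.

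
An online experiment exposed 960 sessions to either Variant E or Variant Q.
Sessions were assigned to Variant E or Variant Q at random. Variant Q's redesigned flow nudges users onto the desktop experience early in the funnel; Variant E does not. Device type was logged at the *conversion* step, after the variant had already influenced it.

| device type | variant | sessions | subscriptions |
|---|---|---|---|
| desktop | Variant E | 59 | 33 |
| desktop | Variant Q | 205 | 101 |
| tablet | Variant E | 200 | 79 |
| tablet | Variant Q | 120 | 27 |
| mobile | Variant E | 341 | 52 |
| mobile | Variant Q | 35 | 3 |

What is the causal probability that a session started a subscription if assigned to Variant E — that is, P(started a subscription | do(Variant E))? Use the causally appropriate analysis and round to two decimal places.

The device type-specific comparison favours Variant E throughout, but the pooled figures favour Variant Q. The question is whether to condition on device type.
Stratifying would compare variants among sessions the variants themselves sorted into device type groups — a form of selection on an intermediate. The unconditioned pooled rates give the total causal effect.
So P(outcome | do(Variant E)) is just the pooled rate for Variant E: 164/600 = 0.273.

0.27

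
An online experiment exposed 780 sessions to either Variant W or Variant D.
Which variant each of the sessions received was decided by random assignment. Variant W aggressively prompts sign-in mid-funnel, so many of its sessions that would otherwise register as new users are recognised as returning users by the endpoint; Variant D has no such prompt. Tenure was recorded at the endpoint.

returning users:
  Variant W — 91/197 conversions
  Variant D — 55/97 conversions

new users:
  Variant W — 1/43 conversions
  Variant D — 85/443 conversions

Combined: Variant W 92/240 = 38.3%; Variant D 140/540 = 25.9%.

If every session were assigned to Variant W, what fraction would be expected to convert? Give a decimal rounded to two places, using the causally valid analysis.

0.38

User tenure here is a post-treatment variable shaped by the variant; conditioning on it would introduce bias rather than remove it. The overall comparison is the causal one.
So P(outcome | do(Variant W)) is just the pooled rate for Variant W: 92/240 = 0.383.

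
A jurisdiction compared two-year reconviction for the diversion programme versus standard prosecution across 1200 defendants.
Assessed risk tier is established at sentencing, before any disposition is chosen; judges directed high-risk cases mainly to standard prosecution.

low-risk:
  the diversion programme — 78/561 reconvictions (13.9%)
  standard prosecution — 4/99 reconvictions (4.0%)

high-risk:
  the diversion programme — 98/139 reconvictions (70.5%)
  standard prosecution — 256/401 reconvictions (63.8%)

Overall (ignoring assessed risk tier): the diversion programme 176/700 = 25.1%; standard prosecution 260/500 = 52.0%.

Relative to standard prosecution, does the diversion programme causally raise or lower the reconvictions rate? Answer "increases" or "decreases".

increases

Assessed risk tier is set before the disposition has any effect — it is not caused by the disposition — and it independently drives the outcome. That makes it a confounder, so the causal comparison is within assessed risk tier levels.
Within each level — low-risk: 13.9% vs 4.0%; high-risk: 70.5% vs 63.8% — standard prosecution is lower every time.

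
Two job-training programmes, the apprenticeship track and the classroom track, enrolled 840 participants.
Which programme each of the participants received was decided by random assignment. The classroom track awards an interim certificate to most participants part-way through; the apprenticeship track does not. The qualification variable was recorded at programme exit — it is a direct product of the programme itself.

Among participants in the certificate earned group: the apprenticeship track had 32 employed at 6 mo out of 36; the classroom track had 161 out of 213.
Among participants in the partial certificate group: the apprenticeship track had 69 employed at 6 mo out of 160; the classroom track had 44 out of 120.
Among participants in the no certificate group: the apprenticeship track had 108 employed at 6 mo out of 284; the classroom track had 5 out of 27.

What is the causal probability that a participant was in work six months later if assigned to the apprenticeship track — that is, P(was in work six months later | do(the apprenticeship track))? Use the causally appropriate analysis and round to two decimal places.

The stratified and pooled comparisons disagree (the apprenticeship track wins within each qualification attained during the programme; the classroom track wins overall), so the answer turns on the causal role of qualification attained during the programme.
Qualification attained during the programme is recorded after the programme and is itself shifted by it — it sits on the causal path from programme to outcome. Conditioning on a mediator would strip out part of the effect we want; the pooled comparison gives the total causal effect.
So P(outcome | do(the apprenticeship track)) is just the pooled rate for the apprenticeship track: 209/480 = 0.435.

0.44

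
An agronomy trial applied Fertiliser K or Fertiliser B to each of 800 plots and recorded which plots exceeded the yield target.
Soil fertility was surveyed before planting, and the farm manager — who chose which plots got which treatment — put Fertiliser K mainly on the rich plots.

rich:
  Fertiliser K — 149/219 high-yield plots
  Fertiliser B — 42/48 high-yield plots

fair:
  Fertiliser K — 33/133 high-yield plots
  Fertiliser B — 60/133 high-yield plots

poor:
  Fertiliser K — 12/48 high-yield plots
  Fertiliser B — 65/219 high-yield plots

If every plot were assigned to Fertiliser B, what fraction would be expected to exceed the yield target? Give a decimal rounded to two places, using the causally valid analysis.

0.54

The stratified and pooled comparisons disagree (Fertiliser B wins within each soil fertility; Fertiliser K wins overall), so the answer turns on the causal role of soil fertility.
Nothing the fertiliser does changes soil fertility; the imbalance is an allocation artefact. With soil fertility also predicting the outcome, the pooled figure is confounded, and the within-stratum comparison is the causal one.
Standardising Fertiliser B to the population soil fertility mix: 0.334·42/48 + 0.333·60/133 + 0.334·65/219 = 0.541.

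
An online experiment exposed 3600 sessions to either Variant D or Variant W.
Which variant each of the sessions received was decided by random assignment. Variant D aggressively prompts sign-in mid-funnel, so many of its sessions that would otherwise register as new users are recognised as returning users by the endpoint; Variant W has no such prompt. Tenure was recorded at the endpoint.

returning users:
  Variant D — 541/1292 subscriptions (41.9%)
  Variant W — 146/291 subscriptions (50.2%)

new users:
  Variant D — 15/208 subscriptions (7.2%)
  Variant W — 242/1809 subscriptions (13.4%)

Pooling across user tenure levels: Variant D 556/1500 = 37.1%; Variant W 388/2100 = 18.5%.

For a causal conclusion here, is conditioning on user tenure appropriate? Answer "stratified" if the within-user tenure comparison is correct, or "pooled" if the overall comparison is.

The stratified and pooled comparisons disagree (Variant W wins within each user tenure; Variant D wins overall), so the answer turns on the causal role of user tenure.
Stratifying would compare variants among sessions the variants themselves sorted into user tenure groups — a form of selection on an intermediate. The unconditioned pooled rates give the total causal effect.
Pooled: Variant D 37.1% vs Variant W 18.5%; Variant D is higher overall.

pooled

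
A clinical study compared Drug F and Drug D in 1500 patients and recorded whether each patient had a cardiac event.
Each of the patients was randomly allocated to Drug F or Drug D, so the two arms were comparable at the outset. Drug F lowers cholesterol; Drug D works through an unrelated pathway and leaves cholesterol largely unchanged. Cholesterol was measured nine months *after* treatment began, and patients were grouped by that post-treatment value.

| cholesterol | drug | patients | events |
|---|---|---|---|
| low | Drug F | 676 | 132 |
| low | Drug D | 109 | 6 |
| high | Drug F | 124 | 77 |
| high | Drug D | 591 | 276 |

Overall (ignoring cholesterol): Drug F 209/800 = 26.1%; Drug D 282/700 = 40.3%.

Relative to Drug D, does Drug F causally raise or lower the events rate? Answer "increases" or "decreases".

decreases

Within every cholesterol level Drug D has the lower rate, yet pooled Drug F does — Simpson's reversal.
The distribution of cholesterol is itself part of what the drug does — it is an intermediate outcome. Holding it fixed would remove that part of the effect; the total effect is the pooled difference.
Pooled: Drug F 26.1% vs Drug D 40.3%; Drug F is lower overall.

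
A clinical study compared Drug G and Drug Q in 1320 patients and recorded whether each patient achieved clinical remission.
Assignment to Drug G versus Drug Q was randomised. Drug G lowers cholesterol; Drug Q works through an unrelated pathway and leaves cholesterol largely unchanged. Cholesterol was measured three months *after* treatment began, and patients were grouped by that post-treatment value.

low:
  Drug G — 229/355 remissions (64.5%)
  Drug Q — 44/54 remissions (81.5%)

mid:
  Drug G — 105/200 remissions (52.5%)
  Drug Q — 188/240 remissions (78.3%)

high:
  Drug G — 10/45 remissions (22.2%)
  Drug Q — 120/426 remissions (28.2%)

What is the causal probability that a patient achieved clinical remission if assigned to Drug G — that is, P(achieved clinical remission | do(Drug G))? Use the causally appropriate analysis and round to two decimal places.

The cholesterol-specific comparison favours Drug Q throughout, but the pooled figures favour Drug G. The question is whether to condition on cholesterol.
Cholesterol here is a post-treatment variable shaped by the drug; conditioning on it would introduce bias rather than remove it. The overall comparison is the causal one.
So P(outcome | do(Drug G)) is just the pooled rate for Drug G: 344/600 = 0.573.

0.57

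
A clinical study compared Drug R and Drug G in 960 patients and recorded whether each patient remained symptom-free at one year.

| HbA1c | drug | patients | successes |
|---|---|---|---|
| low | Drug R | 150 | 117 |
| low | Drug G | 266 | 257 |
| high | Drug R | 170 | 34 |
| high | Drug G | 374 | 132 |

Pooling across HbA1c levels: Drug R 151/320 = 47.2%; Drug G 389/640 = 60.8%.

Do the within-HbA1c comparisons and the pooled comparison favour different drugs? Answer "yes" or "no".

Within each HbA1c level (low 78.0% vs 96.6%; high 20.0% vs 35.3%), Drug G has the higher rate every time. Pooled: 47.2% vs 60.8% — Drug G has the higher rate overall. They agree.

no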